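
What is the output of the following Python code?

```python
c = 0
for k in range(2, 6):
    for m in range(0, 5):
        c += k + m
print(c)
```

k=2,m=0: c = 0+2 = 2
k=2,m=1: c = 2+3 = 5
k=2,m=2: c = 5+4 = 9
k=2,m=3: c = 9+5 = 14
k=2,m=4: c = 14+6 = 20
k=3,m=0: c = 20+3 = 23
k=3,m=1: c = 23+4 = 27
k=3,m=2: c = 27+5 = 32
k=3,m=3: c = 32+6 = 38
k=3,m=4: c = 38+7 = 45
k=4,m=0: c = 45+4 = 49
k=4,m=1: c = 49+5 = 54
k=4,m=2: c = 54+6 = 60
k=4,m=3: c = 60+7 = 67
k=4,m=4: c = 67+8 = 75
k=5,m=0: c = 75+5 = 80
k=5,m=1: c = 80+6 = 86
k=5,m=2: c = 86+7 = 93
k=5,m=3: c = 93+8 = 101
k=5,m=4: c = 101+9 = 110

110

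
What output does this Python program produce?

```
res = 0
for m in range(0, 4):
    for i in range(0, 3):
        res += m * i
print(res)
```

18

m=0,i=0: res = 0+0 = 0
m=0,i=1: res = 0+0 = 0
m=0,i=2: res = 0+0 = 0
m=1,i=0: res = 0+0 = 0
m=1,i=1: res = 0+1 = 1
m=1,i=2: res = 1+2 = 3
m=2,i=0: res = 3+0 = 3
m=2,i=1: res = 3+2 = 5
m=2,i=2: res = 5+4 = 9
m=3,i=0: res = 9+0 = 9
m=3,i=1: res = 9+3 = 12
m=3,i=2: res = 12+6 = 18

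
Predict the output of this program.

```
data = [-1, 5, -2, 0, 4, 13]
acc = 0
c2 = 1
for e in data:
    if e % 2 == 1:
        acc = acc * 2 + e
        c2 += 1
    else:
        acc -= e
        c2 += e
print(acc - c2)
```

9

e=-1: odd, acc = 0*2+(-1) = -1; c2=2
e=5: odd, acc = (-1)*2+5 = 3; c2=3
e=-2: not odd, acc = 3-(-2) = 5; c2=1
e=0: not odd, acc = 5-0 = 5; c2=1
e=4: not odd, acc = 5-4 = 1; c2=5
e=13: odd, acc = 1*2+13 = 15; c2=6
acc-c2 = 15-6 = 9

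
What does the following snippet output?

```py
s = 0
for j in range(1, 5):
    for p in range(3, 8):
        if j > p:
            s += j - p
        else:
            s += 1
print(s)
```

j=1,p=3: not 1>3, s = 0+1 = 1
j=1,p=4: not 1>4, s = 1+1 = 2
j=1,p=5: not 1>5, s = 2+1 = 3
j=1,p=6: not 1>6, s = 3+1 = 4
j=1,p=7: not 1>7, s = 4+1 = 5
j=2,p=3: not 2>3, s = 5+1 = 6
j=2,p=4: not 2>4, s = 6+1 = 7
j=2,p=5: not 2>5, s = 7+1 = 8
j=2,p=6: not 2>6, s = 8+1 = 9
j=2,p=7: not 2>7, s = 9+1 = 10
j=3,p=3: not 3>3, s = 10+1 = 11
j=3,p=4: not 3>4, s = 11+1 = 12
j=3,p=5: not 3>5, s = 12+1 = 13
j=3,p=6: not 3>6, s = 13+1 = 14
j=3,p=7: not 3>7, s = 14+1 = 15
j=4,p=3: 4>3, s = 15+1 = 16
j=4,p=4: not 4>4, s = 16+1 = 17
j=4,p=5: not 4>5, s = 17+1 = 18
j=4,p=6: not 4>6, s = 18+1 = 19
j=4,p=7: not 4>7, s = 19+1 = 20

20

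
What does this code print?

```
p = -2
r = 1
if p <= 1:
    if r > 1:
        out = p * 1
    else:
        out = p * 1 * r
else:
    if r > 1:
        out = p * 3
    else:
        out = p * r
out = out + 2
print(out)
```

0

p=-2, r=1
p <= 1 is True; r > 1 is False
→ out = p * 1 * r = -2
out = (-2)+2 = 0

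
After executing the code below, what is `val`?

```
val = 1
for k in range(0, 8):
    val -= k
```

-27

k=0: val = 1-0 = 1
k=1: val = 1-1 = 0
k=2: val = 0-2 = -2
k=3: val = (-2)-3 = -5
k=4: val = (-5)-4 = -9
k=5: val = (-9)-5 = -14
k=6: val = (-14)-6 = -20
k=7: val = (-20)-7 = -27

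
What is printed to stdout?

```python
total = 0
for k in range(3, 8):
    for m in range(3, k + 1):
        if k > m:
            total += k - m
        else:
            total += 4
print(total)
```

k=3,m=3: not 3>3, total = 0+4 = 4
k=4,m=3: 4>3, total = 4+1 = 5
k=4,m=4: not 4>4, total = 5+4 = 9
k=5,m=3: 5>3, total = 9+2 = 11
k=5,m=4: 5>4, total = 11+1 = 12
k=5,m=5: not 5>5, total = 12+4 = 16
k=6,m=3: 6>3, total = 16+3 = 19
k=6,m=4: 6>4, total = 19+2 = 21
k=6,m=5: 6>5, total = 21+1 = 22
k=6,m=6: not 6>6, total = 22+4 = 26
k=7,m=3: 7>3, total = 26+4 = 30
k=7,m=4: 7>4, total = 30+3 = 33
k=7,m=5: 7>5, total = 33+2 = 35
k=7,m=6: 7>6, total = 35+1 = 36
k=7,m=7: not 7>7, total = 36+4 = 40

40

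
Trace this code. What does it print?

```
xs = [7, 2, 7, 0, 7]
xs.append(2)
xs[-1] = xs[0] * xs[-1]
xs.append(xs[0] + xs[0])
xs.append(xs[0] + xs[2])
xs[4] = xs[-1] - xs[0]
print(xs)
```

append 2 → [7, 2, 7, 0, 7, 2]
xs[-1] = xs[0]*xs[-1] = 7*2 = 14 → [7, 2, 7, 0, 7, 14]
append xs[0]+xs[0] = 7+7 = 14 → [7, 2, 7, 0, 7, 14, 14]
append xs[0]+xs[2] = 7+7 = 14 → [7, 2, 7, 0, 7, 14, 14, 14]
xs[4] = xs[-1]-xs[0] = 14-7 = 7 → [7, 2, 7, 0, 7, 14, 14, 14]

[7, 2, 7, 0, 7, 14, 14, 14]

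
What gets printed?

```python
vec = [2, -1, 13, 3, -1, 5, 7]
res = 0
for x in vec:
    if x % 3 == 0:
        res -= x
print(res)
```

-3

x=2: not %3==0
x=-1: not %3==0
x=13: not %3==0
x=3: %3==0, res = 0-3 = -3
x=-1: not %3==0
x=5: not %3==0
x=7: not %3==0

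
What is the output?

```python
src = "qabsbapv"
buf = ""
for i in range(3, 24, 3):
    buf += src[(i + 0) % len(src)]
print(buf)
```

i=3: add src[3]='s' → 's'
i=6: add src[6]='p' → 'sp'
i=9: add src[1]='a' → 'spa'
i=12: add src[4]='b' → 'spab'
i=15: add src[7]='v' → 'spabv'
i=18: add src[2]='b' → 'spabvb'
i=21: add src[5]='a' → 'spabvba'

spabvba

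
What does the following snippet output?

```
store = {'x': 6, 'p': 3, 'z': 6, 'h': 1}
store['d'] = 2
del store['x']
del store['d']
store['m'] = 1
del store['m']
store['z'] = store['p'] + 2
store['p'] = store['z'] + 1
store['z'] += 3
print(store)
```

store['d'] = 2 → {'x': 6, 'p': 3, 'z': 6, 'h': 1, 'd': 2}
del 'x' → {'p': 3, 'z': 6, 'h': 1, 'd': 2}
del 'd' → {'p': 3, 'z': 6, 'h': 1}
store['m'] = 1 → {'p': 3, 'z': 6, 'h': 1, 'm': 1}
del 'm' → {'p': 3, 'z': 6, 'h': 1}
store['z'] = store['p']+2 = 5 → {'p': 3, 'z': 5, 'h': 1}
store['p'] = store['z']+1 = 6 → {'p': 6, 'z': 5, 'h': 1}
store['z'] = 5+3 = 8 → {'p': 6, 'z': 8, 'h': 1}

{'p': 6, 'z': 8, 'h': 1}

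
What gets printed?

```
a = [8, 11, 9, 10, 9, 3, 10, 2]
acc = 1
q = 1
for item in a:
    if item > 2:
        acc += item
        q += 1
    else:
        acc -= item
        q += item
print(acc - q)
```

49

item=8: >2, acc = 1+8 = 9; q=2
item=11: >2, acc = 9+11 = 20; q=3
item=9: >2, acc = 20+9 = 29; q=4
item=10: >2, acc = 29+10 = 39; q=5
item=9: >2, acc = 39+9 = 48; q=6
item=3: >2, acc = 48+3 = 51; q=7
item=10: >2, acc = 51+10 = 61; q=8
item=2: not >2, acc = 61-2 = 59; q=10
acc-q = 59-10 = 49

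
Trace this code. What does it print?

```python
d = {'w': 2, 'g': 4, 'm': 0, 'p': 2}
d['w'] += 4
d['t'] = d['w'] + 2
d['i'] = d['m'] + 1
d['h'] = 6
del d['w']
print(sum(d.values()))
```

d['w'] = 2+4 = 6 → {'w': 6, 'g': 4, 'm': 0, 'p': 2}
d['t'] = d['w']+2 = 8 → {'w': 6, 'g': 4, 'm': 0, 'p': 2, 't': 8}
d['i'] = d['m']+1 = 1 → {'w': 6, 'g': 4, 'm': 0, 'p': 2, 't': 8, 'i': 1}
d['h'] = 6 → {'w': 6, 'g': 4, 'm': 0, 'p': 2, 't': 8, 'i': 1, 'h': 6}
del 'w' → {'g': 4, 'm': 0, 'p': 2, 't': 8, 'i': 1, 'h': 6}
sum of values = 21

21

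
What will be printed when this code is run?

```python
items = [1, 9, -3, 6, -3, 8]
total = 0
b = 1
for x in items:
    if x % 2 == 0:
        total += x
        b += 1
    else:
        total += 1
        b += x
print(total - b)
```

x=1: not even, total = 0+1 = 1; b=2
x=9: not even, total = 1+1 = 2; b=11
x=-3: not even, total = 2+1 = 3; b=8
x=6: even, total = 3+6 = 9; b=9
x=-3: not even, total = 9+1 = 10; b=6
x=8: even, total = 10+8 = 18; b=7
total-b = 18-7 = 11

11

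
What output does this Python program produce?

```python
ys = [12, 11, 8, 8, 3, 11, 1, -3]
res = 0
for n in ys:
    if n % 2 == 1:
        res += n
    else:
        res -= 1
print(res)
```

n=12: not odd, res = 0-1 = -1
n=11: odd, res = (-1)+11 = 10
n=8: not odd, res = 10-1 = 9
n=8: not odd, res = 9-1 = 8
n=3: odd, res = 8+3 = 11
n=11: odd, res = 11+11 = 22
n=1: odd, res = 22+1 = 23
n=-3: odd, res = 23+(-3) = 20

20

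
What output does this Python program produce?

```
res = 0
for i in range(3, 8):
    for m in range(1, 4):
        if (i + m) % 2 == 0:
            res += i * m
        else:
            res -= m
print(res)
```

i=3,m=1: even sum, res = 0+3 = 3
i=3,m=2: odd sum, res = 3-2 = 1
i=3,m=3: even sum, res = 1+9 = 10
i=4,m=1: odd sum, res = 10-1 = 9
i=4,m=2: even sum, res = 9+8 = 17
i=4,m=3: odd sum, res = 17-3 = 14
i=5,m=1: even sum, res = 14+5 = 19
i=5,m=2: odd sum, res = 19-2 = 17
i=5,m=3: even sum, res = 17+15 = 32
i=6,m=1: odd sum, res = 32-1 = 31
i=6,m=2: even sum, res = 31+12 = 43
i=6,m=3: odd sum, res = 43-3 = 40
i=7,m=1: even sum, res = 40+7 = 47
i=7,m=2: odd sum, res = 47-2 = 45
i=7,m=3: even sum, res = 45+21 = 66

66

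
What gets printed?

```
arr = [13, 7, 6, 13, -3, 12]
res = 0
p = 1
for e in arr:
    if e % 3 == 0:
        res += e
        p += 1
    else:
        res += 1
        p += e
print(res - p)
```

-19

e=13: not %3==0, res = 0+1 = 1; p=14
e=7: not %3==0, res = 1+1 = 2; p=21
e=6: %3==0, res = 2+6 = 8; p=22
e=13: not %3==0, res = 8+1 = 9; p=35
e=-3: %3==0, res = 9+(-3) = 6; p=36
e=12: %3==0, res = 6+12 = 18; p=37
res-p = 18-37 = -19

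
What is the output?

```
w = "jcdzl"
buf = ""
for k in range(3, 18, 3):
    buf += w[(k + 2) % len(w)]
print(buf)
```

jzcld

k=3: add w[0]='j' → 'j'
k=6: add w[3]='z' → 'jz'
k=9: add w[1]='c' → 'jzc'
k=12: add w[4]='l' → 'jzcl'
k=15: add w[2]='d' → 'jzcld'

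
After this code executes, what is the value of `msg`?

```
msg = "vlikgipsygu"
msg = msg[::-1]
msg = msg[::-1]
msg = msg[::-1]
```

reverse → 'ugyspigkilv'
reverse → 'vlikgipsygu'
reverse → 'ugyspigkilv'

'ugyspigkilv'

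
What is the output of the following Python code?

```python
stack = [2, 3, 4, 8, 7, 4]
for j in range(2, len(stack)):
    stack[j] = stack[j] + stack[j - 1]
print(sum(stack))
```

75

j=2: stack[2] = 4+3 = 7 → [2, 3, 7, 8, 7, 4]
j=3: stack[3] = 8+7 = 15 → [2, 3, 7, 15, 7, 4]
j=4: stack[4] = 7+15 = 22 → [2, 3, 7, 15, 22, 4]
j=5: stack[5] = 4+22 = 26 → [2, 3, 7, 15, 22, 26]
sum = 75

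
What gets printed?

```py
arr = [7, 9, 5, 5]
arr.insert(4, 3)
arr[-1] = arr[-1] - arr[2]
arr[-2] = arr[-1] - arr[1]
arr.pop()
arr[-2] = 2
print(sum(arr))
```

7

insert 3 at 4 → [7, 9, 5, 5, 3]
arr[-1] = arr[-1]-arr[2] = 3-5 = -2 → [7, 9, 5, 5, -2]
arr[-2] = arr[-1]-arr[1] = (-2)-9 = -11 → [7, 9, 5, -11, -2]
pop() removes -2 → [7, 9, 5, -11]
arr[-2] = 2 → [7, 9, 2, -11]
sum = 7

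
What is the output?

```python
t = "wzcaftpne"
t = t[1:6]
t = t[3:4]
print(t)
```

f

slice [1:6] → 'zcaft'
slice [3:4] → 'f'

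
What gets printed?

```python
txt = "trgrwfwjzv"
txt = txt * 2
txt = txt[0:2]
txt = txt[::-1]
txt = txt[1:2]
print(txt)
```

t

repeat ×2 → 'trgrwfwjzvtrgrwfwjzv'
slice [0:2] → 'tr'
reverse → 'rt'
slice [1:2] → 't'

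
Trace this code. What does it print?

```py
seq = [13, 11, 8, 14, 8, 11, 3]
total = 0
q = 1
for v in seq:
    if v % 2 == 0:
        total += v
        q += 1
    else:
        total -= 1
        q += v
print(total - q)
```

v=13: not even, total = 0-1 = -1; q=14
v=11: not even, total = (-1)-1 = -2; q=25
v=8: even, total = (-2)+8 = 6; q=26
v=14: even, total = 6+14 = 20; q=27
v=8: even, total = 20+8 = 28; q=28
v=11: not even, total = 28-1 = 27; q=39
v=3: not even, total = 27-1 = 26; q=42
total-q = 26-42 = -16

-16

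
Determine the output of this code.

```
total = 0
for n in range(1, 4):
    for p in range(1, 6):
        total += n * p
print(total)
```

n=1,p=1: total = 0+1 = 1
n=1,p=2: total = 1+2 = 3
n=1,p=3: total = 3+3 = 6
n=1,p=4: total = 6+4 = 10
n=1,p=5: total = 10+5 = 15
n=2,p=1: total = 15+2 = 17
n=2,p=2: total = 17+4 = 21
n=2,p=3: total = 21+6 = 27
n=2,p=4: total = 27+8 = 35
n=2,p=5: total = 35+10 = 45
n=3,p=1: total = 45+3 = 48
n=3,p=2: total = 48+6 = 54
n=3,p=3: total = 54+9 = 63
n=3,p=4: total = 63+12 = 75
n=3,p=5: total = 75+15 = 90

90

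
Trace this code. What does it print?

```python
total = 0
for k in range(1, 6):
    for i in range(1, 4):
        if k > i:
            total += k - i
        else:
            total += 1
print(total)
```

25

k=1,i=1: not 1>1, total = 0+1 = 1
k=1,i=2: not 1>2, total = 1+1 = 2
k=1,i=3: not 1>3, total = 2+1 = 3
k=2,i=1: 2>1, total = 3+1 = 4
k=2,i=2: not 2>2, total = 4+1 = 5
k=2,i=3: not 2>3, total = 5+1 = 6
k=3,i=1: 3>1, total = 6+2 = 8
k=3,i=2: 3>2, total = 8+1 = 9
k=3,i=3: not 3>3, total = 9+1 = 10
k=4,i=1: 4>1, total = 10+3 = 13
k=4,i=2: 4>2, total = 13+2 = 15
k=4,i=3: 4>3, total = 15+1 = 16
k=5,i=1: 5>1, total = 16+4 = 20
k=5,i=2: 5>2, total = 20+3 = 23
k=5,i=3: 5>3, total = 23+2 = 25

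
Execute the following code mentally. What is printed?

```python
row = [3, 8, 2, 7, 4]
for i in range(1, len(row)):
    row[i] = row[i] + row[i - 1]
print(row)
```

i=1: row[1] = 8+3 = 11 → [3, 11, 2, 7, 4]
i=2: row[2] = 2+11 = 13 → [3, 11, 13, 7, 4]
i=3: row[3] = 7+13 = 20 → [3, 11, 13, 20, 4]
i=4: row[4] = 4+20 = 24 → [3, 11, 13, 20, 24]

[3, 11, 13, 20, 24]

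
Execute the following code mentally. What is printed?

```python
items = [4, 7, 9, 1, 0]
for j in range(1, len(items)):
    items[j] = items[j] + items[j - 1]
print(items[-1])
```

j=1: items[1] = 7+4 = 11 → [4, 11, 9, 1, 0]
j=2: items[2] = 9+11 = 20 → [4, 11, 20, 1, 0]
j=3: items[3] = 1+20 = 21 → [4, 11, 20, 21, 0]
j=4: items[4] = 0+21 = 21 → [4, 11, 20, 21, 21]

21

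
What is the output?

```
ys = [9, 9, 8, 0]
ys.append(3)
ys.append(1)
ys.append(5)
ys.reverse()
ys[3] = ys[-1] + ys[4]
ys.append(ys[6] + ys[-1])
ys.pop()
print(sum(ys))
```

append 3 → [9, 9, 8, 0, 3]
append 1 → [9, 9, 8, 0, 3, 1]
append 5 → [9, 9, 8, 0, 3, 1, 5]
reverse → [5, 1, 3, 0, 8, 9, 9]
ys[3] = ys[-1]+ys[4] = 9+8 = 17 → [5, 1, 3, 17, 8, 9, 9]
append ys[6]+ys[-1] = 9+9 = 18 → [5, 1, 3, 17, 8, 9, 9, 18]
pop() removes 18 → [5, 1, 3, 17, 8, 9, 9]
sum = 52

52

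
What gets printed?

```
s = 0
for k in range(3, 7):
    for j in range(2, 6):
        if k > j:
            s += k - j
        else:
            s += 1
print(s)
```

26

k=3,j=2: 3>2, s = 0+1 = 1
k=3,j=3: not 3>3, s = 1+1 = 2
k=3,j=4: not 3>4, s = 2+1 = 3
k=3,j=5: not 3>5, s = 3+1 = 4
k=4,j=2: 4>2, s = 4+2 = 6
k=4,j=3: 4>3, s = 6+1 = 7
k=4,j=4: not 4>4, s = 7+1 = 8
k=4,j=5: not 4>5, s = 8+1 = 9
k=5,j=2: 5>2, s = 9+3 = 12
k=5,j=3: 5>3, s = 12+2 = 14
k=5,j=4: 5>4, s = 14+1 = 15
k=5,j=5: not 5>5, s = 15+1 = 16
k=6,j=2: 6>2, s = 16+4 = 20
k=6,j=3: 6>3, s = 20+3 = 23
k=6,j=4: 6>4, s = 23+2 = 25
k=6,j=5: 6>5, s = 25+1 = 26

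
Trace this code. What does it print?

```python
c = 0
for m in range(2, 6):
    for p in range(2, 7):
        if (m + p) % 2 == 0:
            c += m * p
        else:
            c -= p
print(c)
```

96

m=2,p=2: even sum, c = 0+4 = 4
m=2,p=3: odd sum, c = 4-3 = 1
m=2,p=4: even sum, c = 1+8 = 9
m=2,p=5: odd sum, c = 9-5 = 4
m=2,p=6: even sum, c = 4+12 = 16
m=3,p=2: odd sum, c = 16-2 = 14
m=3,p=3: even sum, c = 14+9 = 23
m=3,p=4: odd sum, c = 23-4 = 19
m=3,p=5: even sum, c = 19+15 = 34
m=3,p=6: odd sum, c = 34-6 = 28
m=4,p=2: even sum, c = 28+8 = 36
m=4,p=3: odd sum, c = 36-3 = 33
m=4,p=4: even sum, c = 33+16 = 49
m=4,p=5: odd sum, c = 49-5 = 44
m=4,p=6: even sum, c = 44+24 = 68
m=5,p=2: odd sum, c = 68-2 = 66
m=5,p=3: even sum, c = 66+15 = 81
m=5,p=4: odd sum, c = 81-4 = 77
m=5,p=5: even sum, c = 77+25 = 102
m=5,p=6: odd sum, c = 102-6 = 96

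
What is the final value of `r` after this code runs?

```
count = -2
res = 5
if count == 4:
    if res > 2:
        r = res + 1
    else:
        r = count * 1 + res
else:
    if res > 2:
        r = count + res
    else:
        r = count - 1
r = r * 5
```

count=-2, res=5
count == 4 is False; res > 2 is True
→ r = count + res = 3
r = 3*5 = 15

15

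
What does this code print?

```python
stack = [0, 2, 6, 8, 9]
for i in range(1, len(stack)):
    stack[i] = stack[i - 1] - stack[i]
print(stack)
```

[0, -2, -8, -16, -25]

i=1: stack[1] = 0-2 = -2 → [0, -2, 6, 8, 9]
i=2: stack[2] = (-2)-6 = -8 → [0, -2, -8, 8, 9]
i=3: stack[3] = (-8)-8 = -16 → [0, -2, -8, -16, 9]
i=4: stack[4] = (-16)-9 = -25 → [0, -2, -8, -16, -25]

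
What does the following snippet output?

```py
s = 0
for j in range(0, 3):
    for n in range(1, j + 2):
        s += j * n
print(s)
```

15

j=0,n=1: s = 0+0 = 0
j=1,n=1: s = 0+1 = 1
j=1,n=2: s = 1+2 = 3
j=2,n=1: s = 3+2 = 5
j=2,n=2: s = 5+4 = 9
j=2,n=3: s = 9+6 = 15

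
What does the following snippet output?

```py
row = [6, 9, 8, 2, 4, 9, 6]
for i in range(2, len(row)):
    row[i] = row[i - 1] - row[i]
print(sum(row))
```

-24

i=2: row[2] = 9-8 = 1 → [6, 9, 1, 2, 4, 9, 6]
i=3: row[3] = 1-2 = -1 → [6, 9, 1, -1, 4, 9, 6]
i=4: row[4] = (-1)-4 = -5 → [6, 9, 1, -1, -5, 9, 6]
i=5: row[5] = (-5)-9 = -14 → [6, 9, 1, -1, -5, -14, 6]
i=6: row[6] = (-14)-6 = -20 → [6, 9, 1, -1, -5, -14, -20]
sum = -24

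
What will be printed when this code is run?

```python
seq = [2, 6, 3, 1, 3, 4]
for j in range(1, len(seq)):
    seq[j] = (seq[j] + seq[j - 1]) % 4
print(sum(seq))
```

j=1: seq[1] = (6+2)%4 = 0 → [2, 0, 3, 1, 3, 4]
j=2: seq[2] = (3+0)%4 = 3 → [2, 0, 3, 1, 3, 4]
j=3: seq[3] = (1+3)%4 = 0 → [2, 0, 3, 0, 3, 4]
j=4: seq[4] = (3+0)%4 = 3 → [2, 0, 3, 0, 3, 4]
j=5: seq[5] = (4+3)%4 = 3 → [2, 0, 3, 0, 3, 3]
sum = 11

11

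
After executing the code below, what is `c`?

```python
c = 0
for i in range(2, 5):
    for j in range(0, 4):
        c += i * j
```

i=2,j=0: c = 0+0 = 0
i=2,j=1: c = 0+2 = 2
i=2,j=2: c = 2+4 = 6
i=2,j=3: c = 6+6 = 12
i=3,j=0: c = 12+0 = 12
i=3,j=1: c = 12+3 = 15
i=3,j=2: c = 15+6 = 21
i=3,j=3: c = 21+9 = 30
i=4,j=0: c = 30+0 = 30
i=4,j=1: c = 30+4 = 34
i=4,j=2: c = 34+8 = 42
i=4,j=3: c = 42+12 = 54

54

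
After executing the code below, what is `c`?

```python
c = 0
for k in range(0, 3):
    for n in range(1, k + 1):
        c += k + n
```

9

k=1,n=1: c = 0+2 = 2
k=2,n=1: c = 2+3 = 5
k=2,n=2: c = 5+4 = 9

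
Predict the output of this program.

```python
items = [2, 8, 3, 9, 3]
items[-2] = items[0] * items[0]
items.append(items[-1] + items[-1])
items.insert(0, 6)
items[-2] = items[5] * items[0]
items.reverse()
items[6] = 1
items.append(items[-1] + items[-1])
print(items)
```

items[-2] = items[0]*items[0] = 2*2 = 4 → [2, 8, 3, 4, 3]
append items[-1]+items[-1] = 3+3 = 6 → [2, 8, 3, 4, 3, 6]
insert 6 at 0 → [6, 2, 8, 3, 4, 3, 6]
items[-2] = items[5]*items[0] = 3*6 = 18 → [6, 2, 8, 3, 4, 18, 6]
reverse → [6, 18, 4, 3, 8, 2, 6]
items[6] = 1 → [6, 18, 4, 3, 8, 2, 1]
append items[-1]+items[-1] = 1+1 = 2 → [6, 18, 4, 3, 8, 2, 1, 2]

[6, 18, 4, 3, 8, 2, 1, 2]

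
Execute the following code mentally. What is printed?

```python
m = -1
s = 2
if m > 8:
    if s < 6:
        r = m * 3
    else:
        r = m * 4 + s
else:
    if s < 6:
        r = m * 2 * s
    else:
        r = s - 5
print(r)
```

-4

m=-1, s=2
m > 8 is False; s < 6 is True
→ r = m * 2 * s = -4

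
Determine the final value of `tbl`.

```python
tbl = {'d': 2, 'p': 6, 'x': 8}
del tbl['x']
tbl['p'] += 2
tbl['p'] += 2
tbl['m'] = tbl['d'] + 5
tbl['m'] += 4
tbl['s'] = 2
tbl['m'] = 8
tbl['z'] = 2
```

{'d': 2, 'p': 10, 'm': 8, 's': 2, 'z': 2}

del 'x' → {'d': 2, 'p': 6}
tbl['p'] = 6+2 = 8 → {'d': 2, 'p': 8}
tbl['p'] = 8+2 = 10 → {'d': 2, 'p': 10}
tbl['m'] = tbl['d']+5 = 7 → {'d': 2, 'p': 10, 'm': 7}
tbl['m'] = 7+4 = 11 → {'d': 2, 'p': 10, 'm': 11}
tbl['s'] = 2 → {'d': 2, 'p': 10, 'm': 11, 's': 2}
tbl['m'] = 8 → {'d': 2, 'p': 10, 'm': 8, 's': 2}
tbl['z'] = 2 → {'d': 2, 'p': 10, 'm': 8, 's': 2, 'z': 2}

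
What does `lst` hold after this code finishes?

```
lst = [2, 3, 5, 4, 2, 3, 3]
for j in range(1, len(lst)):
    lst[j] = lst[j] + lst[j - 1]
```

j=1: lst[1] = 3+2 = 5 → [2, 5, 5, 4, 2, 3, 3]
j=2: lst[2] = 5+5 = 10 → [2, 5, 10, 4, 2, 3, 3]
j=3: lst[3] = 4+10 = 14 → [2, 5, 10, 14, 2, 3, 3]
j=4: lst[4] = 2+14 = 16 → [2, 5, 10, 14, 16, 3, 3]
j=5: lst[5] = 3+16 = 19 → [2, 5, 10, 14, 16, 19, 3]
j=6: lst[6] = 3+19 = 22 → [2, 5, 10, 14, 16, 19, 22]

[2, 5, 10, 14, 16, 19, 22]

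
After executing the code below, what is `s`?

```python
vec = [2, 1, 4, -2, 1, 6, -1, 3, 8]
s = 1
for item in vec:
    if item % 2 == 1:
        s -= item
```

item=2: not odd
item=1: odd, s = 1-1 = 0
item=4: not odd
item=-2: not odd
item=1: odd, s = 0-1 = -1
item=6: not odd
item=-1: odd, s = (-1)-(-1) = 0
item=3: odd, s = 0-3 = -3
item=8: not odd

-3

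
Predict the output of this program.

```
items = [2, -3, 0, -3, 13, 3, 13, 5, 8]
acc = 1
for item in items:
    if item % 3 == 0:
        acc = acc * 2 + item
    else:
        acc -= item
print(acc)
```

-95

item=2: not %3==0, acc = 1-2 = -1
item=-3: %3==0, acc = (-1)*2+(-3) = -5
item=0: %3==0, acc = (-5)*2+0 = -10
item=-3: %3==0, acc = (-10)*2+(-3) = -23
item=13: not %3==0, acc = (-23)-13 = -36
item=3: %3==0, acc = (-36)*2+3 = -69
item=13: not %3==0, acc = (-69)-13 = -82
item=5: not %3==0, acc = (-82)-5 = -87
item=8: not %3==0, acc = (-87)-8 = -95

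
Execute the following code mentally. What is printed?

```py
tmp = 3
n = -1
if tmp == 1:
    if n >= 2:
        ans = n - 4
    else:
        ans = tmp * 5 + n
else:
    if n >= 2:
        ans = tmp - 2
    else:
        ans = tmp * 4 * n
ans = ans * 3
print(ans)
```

-36

tmp=3, n=-1
tmp == 1 is False; n >= 2 is False
→ ans = tmp * 4 * n = -12
ans = (-12)*3 = -36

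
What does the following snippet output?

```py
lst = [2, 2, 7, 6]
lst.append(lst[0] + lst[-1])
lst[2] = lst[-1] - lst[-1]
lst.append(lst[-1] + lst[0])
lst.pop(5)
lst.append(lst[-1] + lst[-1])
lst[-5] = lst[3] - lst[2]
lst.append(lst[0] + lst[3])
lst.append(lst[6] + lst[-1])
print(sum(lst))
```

append lst[0]+lst[-1] = 2+6 = 8 → [2, 2, 7, 6, 8]
lst[2] = lst[-1]-lst[-1] = 8-8 = 0 → [2, 2, 0, 6, 8]
append lst[-1]+lst[0] = 8+2 = 10 → [2, 2, 0, 6, 8, 10]
pop(5) removes 10 → [2, 2, 0, 6, 8]
append lst[-1]+lst[-1] = 8+8 = 16 → [2, 2, 0, 6, 8, 16]
lst[-5] = lst[3]-lst[2] = 6-0 = 6 → [2, 6, 0, 6, 8, 16]
append lst[0]+lst[3] = 2+6 = 8 → [2, 6, 0, 6, 8, 16, 8]
append lst[6]+lst[-1] = 8+8 = 16 → [2, 6, 0, 6, 8, 16, 8, 16]
sum = 62

62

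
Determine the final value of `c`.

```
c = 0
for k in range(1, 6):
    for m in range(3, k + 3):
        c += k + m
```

k=1,m=3: c = 0+4 = 4
k=2,m=3: c = 4+5 = 9
k=2,m=4: c = 9+6 = 15
k=3,m=3: c = 15+6 = 21
k=3,m=4: c = 21+7 = 28
k=3,m=5: c = 28+8 = 36
k=4,m=3: c = 36+7 = 43
k=4,m=4: c = 43+8 = 51
k=4,m=5: c = 51+9 = 60
k=4,m=6: c = 60+10 = 70
k=5,m=3: c = 70+8 = 78
k=5,m=4: c = 78+9 = 87
k=5,m=5: c = 87+10 = 97
k=5,m=6: c = 97+11 = 108
k=5,m=7: c = 108+12 = 120

120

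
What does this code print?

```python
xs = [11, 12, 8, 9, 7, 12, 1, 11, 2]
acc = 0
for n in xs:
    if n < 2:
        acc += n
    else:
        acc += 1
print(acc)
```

9

n=11: not <2, acc = 0+1 = 1
n=12: not <2, acc = 1+1 = 2
n=8: not <2, acc = 2+1 = 3
n=9: not <2, acc = 3+1 = 4
n=7: not <2, acc = 4+1 = 5
n=12: not <2, acc = 5+1 = 6
n=1: <2, acc = 6+1 = 7
n=11: not <2, acc = 7+1 = 8
n=2: not <2, acc = 8+1 = 9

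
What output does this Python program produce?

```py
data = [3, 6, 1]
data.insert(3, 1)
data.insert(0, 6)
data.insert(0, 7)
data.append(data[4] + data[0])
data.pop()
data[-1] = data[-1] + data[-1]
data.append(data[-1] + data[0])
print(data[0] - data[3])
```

insert 1 at 3 → [3, 6, 1, 1]
insert 6 at 0 → [6, 3, 6, 1, 1]
insert 7 at 0 → [7, 6, 3, 6, 1, 1]
append data[4]+data[0] = 1+7 = 8 → [7, 6, 3, 6, 1, 1, 8]
pop() removes 8 → [7, 6, 3, 6, 1, 1]
data[-1] = data[-1]+data[-1] = 1+1 = 2 → [7, 6, 3, 6, 1, 2]
append data[-1]+data[0] = 2+7 = 9 → [7, 6, 3, 6, 1, 2, 9]
data[0]-data[3] = 7-6 = 1

1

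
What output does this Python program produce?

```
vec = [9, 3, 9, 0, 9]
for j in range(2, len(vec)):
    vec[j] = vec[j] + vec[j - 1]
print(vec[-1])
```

j=2: vec[2] = 9+3 = 12 → [9, 3, 12, 0, 9]
j=3: vec[3] = 0+12 = 12 → [9, 3, 12, 12, 9]
j=4: vec[4] = 9+12 = 21 → [9, 3, 12, 12, 21]

21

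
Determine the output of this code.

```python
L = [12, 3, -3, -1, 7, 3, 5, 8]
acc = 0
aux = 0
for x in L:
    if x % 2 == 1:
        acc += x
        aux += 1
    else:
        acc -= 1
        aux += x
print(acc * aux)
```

x=12: not odd, acc = 0-1 = -1; aux=12
x=3: odd, acc = (-1)+3 = 2; aux=13
x=-3: odd, acc = 2+(-3) = -1; aux=14
x=-1: odd, acc = (-1)+(-1) = -2; aux=15
x=7: odd, acc = (-2)+7 = 5; aux=16
x=3: odd, acc = 5+3 = 8; aux=17
x=5: odd, acc = 8+5 = 13; aux=18
x=8: not odd, acc = 13-1 = 12; aux=26
acc*aux = 12*26 = 312

312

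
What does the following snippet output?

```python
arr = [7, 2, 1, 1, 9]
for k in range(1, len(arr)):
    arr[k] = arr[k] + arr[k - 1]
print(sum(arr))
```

57

k=1: arr[1] = 2+7 = 9 → [7, 9, 1, 1, 9]
k=2: arr[2] = 1+9 = 10 → [7, 9, 10, 1, 9]
k=3: arr[3] = 1+10 = 11 → [7, 9, 10, 11, 9]
k=4: arr[4] = 9+11 = 20 → [7, 9, 10, 11, 20]
sum = 57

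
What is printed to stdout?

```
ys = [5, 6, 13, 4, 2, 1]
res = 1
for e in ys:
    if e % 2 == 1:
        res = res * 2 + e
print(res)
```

55

e=5: odd, res = 1*2+5 = 7
e=6: not odd
e=13: odd, res = 7*2+13 = 27
e=4: not odd
e=2: not odd
e=1: odd, res = 27*2+1 = 55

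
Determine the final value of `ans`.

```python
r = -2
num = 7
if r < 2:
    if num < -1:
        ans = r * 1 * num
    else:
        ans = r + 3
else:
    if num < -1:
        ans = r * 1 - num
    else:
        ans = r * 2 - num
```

r=-2, num=7
r < 2 is True; num < -1 is False
→ ans = r + 3 = 1

1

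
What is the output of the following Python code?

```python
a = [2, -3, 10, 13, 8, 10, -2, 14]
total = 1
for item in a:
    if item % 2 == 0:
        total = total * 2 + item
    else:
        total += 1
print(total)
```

item=2: even, total = 1*2+2 = 4
item=-3: not even, total = 4+1 = 5
item=10: even, total = 5*2+10 = 20
item=13: not even, total = 20+1 = 21
item=8: even, total = 21*2+8 = 50
item=10: even, total = 50*2+10 = 110
item=-2: even, total = 110*2+(-2) = 218
item=14: even, total = 218*2+14 = 450

450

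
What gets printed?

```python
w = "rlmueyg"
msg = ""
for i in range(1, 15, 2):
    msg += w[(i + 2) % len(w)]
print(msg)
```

i=1: add w[3]='u' → 'u'
i=3: add w[5]='y' → 'uy'
i=5: add w[0]='r' → 'uyr'
i=7: add w[2]='m' → 'uyrm'
i=9: add w[4]='e' → 'uyrme'
i=11: add w[6]='g' → 'uyrmeg'
i=13: add w[1]='l' → 'uyrmegl'

uyrmegl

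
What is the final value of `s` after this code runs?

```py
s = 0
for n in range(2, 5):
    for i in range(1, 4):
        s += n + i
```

45

n=2,i=1: s = 0+3 = 3
n=2,i=2: s = 3+4 = 7
n=2,i=3: s = 7+5 = 12
n=3,i=1: s = 12+4 = 16
n=3,i=2: s = 16+5 = 21
n=3,i=3: s = 21+6 = 27
n=4,i=1: s = 27+5 = 32
n=4,i=2: s = 32+6 = 38
n=4,i=3: s = 38+7 = 45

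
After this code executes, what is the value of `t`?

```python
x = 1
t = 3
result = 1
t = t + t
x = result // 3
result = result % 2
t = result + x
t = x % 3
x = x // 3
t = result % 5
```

1

t = 3+3 = 6
x = 1//3 = 0
result = 1%2 = 1
t = 1+0 = 1
t = 0%3 = 0
x = 0//3 = 0
t = 1%5 = 1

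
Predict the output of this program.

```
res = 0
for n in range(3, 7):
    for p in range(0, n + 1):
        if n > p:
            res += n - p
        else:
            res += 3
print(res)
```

64

n=3,p=0: 3>0, res = 0+3 = 3
n=3,p=1: 3>1, res = 3+2 = 5
n=3,p=2: 3>2, res = 5+1 = 6
n=3,p=3: not 3>3, res = 6+3 = 9
n=4,p=0: 4>0, res = 9+4 = 13
n=4,p=1: 4>1, res = 13+3 = 16
n=4,p=2: 4>2, res = 16+2 = 18
n=4,p=3: 4>3, res = 18+1 = 19
n=4,p=4: not 4>4, res = 19+3 = 22
n=5,p=0: 5>0, res = 22+5 = 27
n=5,p=1: 5>1, res = 27+4 = 31
n=5,p=2: 5>2, res = 31+3 = 34
n=5,p=3: 5>3, res = 34+2 = 36
n=5,p=4: 5>4, res = 36+1 = 37
n=5,p=5: not 5>5, res = 37+3 = 40
n=6,p=0: 6>0, res = 40+6 = 46
n=6,p=1: 6>1, res = 46+5 = 51
n=6,p=2: 6>2, res = 51+4 = 55
n=6,p=3: 6>3, res = 55+3 = 58
n=6,p=4: 6>4, res = 58+2 = 60
n=6,p=5: 6>5, res = 60+1 = 61
n=6,p=6: not 6>6, res = 61+3 = 64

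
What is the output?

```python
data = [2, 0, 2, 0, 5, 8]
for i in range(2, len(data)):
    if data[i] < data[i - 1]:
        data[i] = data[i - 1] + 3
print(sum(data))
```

22

i=2: 2>=0, unchanged → [2, 0, 2, 0, 5, 8]
i=3: 0<2, data[3] = 2+3 = 5 → [2, 0, 2, 5, 5, 8]
i=4: 5>=5, unchanged → [2, 0, 2, 5, 5, 8]
i=5: 8>=5, unchanged → [2, 0, 2, 5, 5, 8]
sum = 22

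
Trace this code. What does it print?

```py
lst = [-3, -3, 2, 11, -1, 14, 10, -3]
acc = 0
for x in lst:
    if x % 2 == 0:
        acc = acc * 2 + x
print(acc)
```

46

x=-3: not even
x=-3: not even
x=2: even, acc = 0*2+2 = 2
x=11: not even
x=-1: not even
x=14: even, acc = 2*2+14 = 18
x=10: even, acc = 18*2+10 = 46
x=-3: not even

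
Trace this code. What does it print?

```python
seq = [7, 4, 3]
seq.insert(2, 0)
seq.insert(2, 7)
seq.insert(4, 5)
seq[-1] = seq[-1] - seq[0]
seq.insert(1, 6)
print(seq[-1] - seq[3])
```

-11

insert 0 at 2 → [7, 4, 0, 3]
insert 7 at 2 → [7, 4, 7, 0, 3]
insert 5 at 4 → [7, 4, 7, 0, 5, 3]
seq[-1] = seq[-1]-seq[0] = 3-7 = -4 → [7, 4, 7, 0, 5, -4]
insert 6 at 1 → [7, 6, 4, 7, 0, 5, -4]
seq[-1]-seq[3] = (-4)-7 = -11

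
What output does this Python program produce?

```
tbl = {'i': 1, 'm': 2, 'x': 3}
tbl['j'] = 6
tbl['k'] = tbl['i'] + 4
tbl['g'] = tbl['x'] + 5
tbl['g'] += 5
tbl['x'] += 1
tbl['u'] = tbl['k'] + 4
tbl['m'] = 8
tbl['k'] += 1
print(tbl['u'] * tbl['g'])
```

117

tbl['j'] = 6 → {'i': 1, 'm': 2, 'x': 3, 'j': 6}
tbl['k'] = tbl['i']+4 = 5 → {'i': 1, 'm': 2, 'x': 3, 'j': 6, 'k': 5}
tbl['g'] = tbl['x']+5 = 8 → {'i': 1, 'm': 2, 'x': 3, 'j': 6, 'k': 5, 'g': 8}
tbl['g'] = 8+5 = 13 → {'i': 1, 'm': 2, 'x': 3, 'j': 6, 'k': 5, 'g': 13}
tbl['x'] = 3+1 = 4 → {'i': 1, 'm': 2, 'x': 4, 'j': 6, 'k': 5, 'g': 13}
tbl['u'] = tbl['k']+4 = 9 → {'i': 1, 'm': 2, 'x': 4, 'j': 6, 'k': 5, 'g': 13, 'u': 9}
tbl['m'] = 8 → {'i': 1, 'm': 8, 'x': 4, 'j': 6, 'k': 5, 'g': 13, 'u': 9}
tbl['k'] = 5+1 = 6 → {'i': 1, 'm': 8, 'x': 4, 'j': 6, 'k': 6, 'g': 13, 'u': 9}
tbl['u']*tbl['g'] = 9*13 = 117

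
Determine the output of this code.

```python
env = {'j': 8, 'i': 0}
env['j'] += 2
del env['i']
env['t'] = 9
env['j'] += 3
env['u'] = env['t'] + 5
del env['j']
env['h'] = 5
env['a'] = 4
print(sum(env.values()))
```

32

env['j'] = 8+2 = 10 → {'j': 10, 'i': 0}
del 'i' → {'j': 10}
env['t'] = 9 → {'j': 10, 't': 9}
env['j'] = 10+3 = 13 → {'j': 13, 't': 9}
env['u'] = env['t']+5 = 14 → {'j': 13, 't': 9, 'u': 14}
del 'j' → {'t': 9, 'u': 14}
env['h'] = 5 → {'t': 9, 'u': 14, 'h': 5}
env['a'] = 4 → {'t': 9, 'u': 14, 'h': 5, 'a': 4}
sum of values = 32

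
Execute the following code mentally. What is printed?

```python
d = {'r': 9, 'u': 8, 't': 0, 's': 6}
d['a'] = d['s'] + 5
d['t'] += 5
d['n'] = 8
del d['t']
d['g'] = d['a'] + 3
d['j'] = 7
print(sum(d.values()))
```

63

d['a'] = d['s']+5 = 11 → {'r': 9, 'u': 8, 't': 0, 's': 6, 'a': 11}
d['t'] = 0+5 = 5 → {'r': 9, 'u': 8, 't': 5, 's': 6, 'a': 11}
d['n'] = 8 → {'r': 9, 'u': 8, 't': 5, 's': 6, 'a': 11, 'n': 8}
del 't' → {'r': 9, 'u': 8, 's': 6, 'a': 11, 'n': 8}
d['g'] = d['a']+3 = 14 → {'r': 9, 'u': 8, 's': 6, 'a': 11, 'n': 8, 'g': 14}
d['j'] = 7 → {'r': 9, 'u': 8, 's': 6, 'a': 11, 'n': 8, 'g': 14, 'j': 7}
sum of values = 63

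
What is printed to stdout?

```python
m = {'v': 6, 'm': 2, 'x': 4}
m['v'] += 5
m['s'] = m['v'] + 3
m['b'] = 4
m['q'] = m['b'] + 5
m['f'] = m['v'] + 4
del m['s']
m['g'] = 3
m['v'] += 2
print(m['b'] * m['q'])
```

m['v'] = 6+5 = 11 → {'v': 11, 'm': 2, 'x': 4}
m['s'] = m['v']+3 = 14 → {'v': 11, 'm': 2, 'x': 4, 's': 14}
m['b'] = 4 → {'v': 11, 'm': 2, 'x': 4, 's': 14, 'b': 4}
m['q'] = m['b']+5 = 9 → {'v': 11, 'm': 2, 'x': 4, 's': 14, 'b': 4, 'q': 9}
m['f'] = m['v']+4 = 15 → {'v': 11, 'm': 2, 'x': 4, 's': 14, 'b': 4, 'q': 9, 'f': 15}
del 's' → {'v': 11, 'm': 2, 'x': 4, 'b': 4, 'q': 9, 'f': 15}
m['g'] = 3 → {'v': 11, 'm': 2, 'x': 4, 'b': 4, 'q': 9, 'f': 15, 'g': 3}
m['v'] = 11+2 = 13 → {'v': 13, 'm': 2, 'x': 4, 'b': 4, 'q': 9, 'f': 15, 'g': 3}
m['b']*m['q'] = 4*9 = 36

36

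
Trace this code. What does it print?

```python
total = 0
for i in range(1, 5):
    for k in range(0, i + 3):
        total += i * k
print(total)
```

155

i=1,k=0: total = 0+0 = 0
i=1,k=1: total = 0+1 = 1
i=1,k=2: total = 1+2 = 3
i=1,k=3: total = 3+3 = 6
i=2,k=0: total = 6+0 = 6
i=2,k=1: total = 6+2 = 8
i=2,k=2: total = 8+4 = 12
i=2,k=3: total = 12+6 = 18
i=2,k=4: total = 18+8 = 26
i=3,k=0: total = 26+0 = 26
i=3,k=1: total = 26+3 = 29
i=3,k=2: total = 29+6 = 35
i=3,k=3: total = 35+9 = 44
i=3,k=4: total = 44+12 = 56
i=3,k=5: total = 56+15 = 71
i=4,k=0: total = 71+0 = 71
i=4,k=1: total = 71+4 = 75
i=4,k=2: total = 75+8 = 83
i=4,k=3: total = 83+12 = 95
i=4,k=4: total = 95+16 = 111
i=4,k=5: total = 111+20 = 131
i=4,k=6: total = 131+24 = 155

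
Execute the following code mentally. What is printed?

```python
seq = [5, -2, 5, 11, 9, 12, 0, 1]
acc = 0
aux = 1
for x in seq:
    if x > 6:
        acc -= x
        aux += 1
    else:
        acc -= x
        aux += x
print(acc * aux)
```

x=5: not >6, acc = 0-5 = -5; aux=6
x=-2: not >6, acc = (-5)-(-2) = -3; aux=4
x=5: not >6, acc = (-3)-5 = -8; aux=9
x=11: >6, acc = (-8)-11 = -19; aux=10
x=9: >6, acc = (-19)-9 = -28; aux=11
x=12: >6, acc = (-28)-12 = -40; aux=12
x=0: not >6, acc = (-40)-0 = -40; aux=12
x=1: not >6, acc = (-40)-1 = -41; aux=13
acc*aux = (-41)*13 = -533

-533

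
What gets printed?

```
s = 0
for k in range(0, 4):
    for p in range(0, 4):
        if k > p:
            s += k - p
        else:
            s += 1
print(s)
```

20

k=0,p=0: not 0>0, s = 0+1 = 1
k=0,p=1: not 0>1, s = 1+1 = 2
k=0,p=2: not 0>2, s = 2+1 = 3
k=0,p=3: not 0>3, s = 3+1 = 4
k=1,p=0: 1>0, s = 4+1 = 5
k=1,p=1: not 1>1, s = 5+1 = 6
k=1,p=2: not 1>2, s = 6+1 = 7
k=1,p=3: not 1>3, s = 7+1 = 8
k=2,p=0: 2>0, s = 8+2 = 10
k=2,p=1: 2>1, s = 10+1 = 11
k=2,p=2: not 2>2, s = 11+1 = 12
k=2,p=3: not 2>3, s = 12+1 = 13
k=3,p=0: 3>0, s = 13+3 = 16
k=3,p=1: 3>1, s = 16+2 = 18
k=3,p=2: 3>2, s = 18+1 = 19
k=3,p=3: not 3>3, s = 19+1 = 20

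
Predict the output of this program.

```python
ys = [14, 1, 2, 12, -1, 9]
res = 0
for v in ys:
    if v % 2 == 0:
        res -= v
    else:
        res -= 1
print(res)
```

-31

v=14: even, res = 0-14 = -14
v=1: not even, res = (-14)-1 = -15
v=2: even, res = (-15)-2 = -17
v=12: even, res = (-17)-12 = -29
v=-1: not even, res = (-29)-1 = -30
v=9: not even, res = (-30)-1 = -31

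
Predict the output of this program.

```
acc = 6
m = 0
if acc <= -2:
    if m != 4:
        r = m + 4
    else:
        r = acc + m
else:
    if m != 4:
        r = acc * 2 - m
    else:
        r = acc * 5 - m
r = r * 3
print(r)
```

36

acc=6, m=0
acc <= -2 is False; m != 4 is True
→ r = acc * 2 - m = 12
r = 12*3 = 36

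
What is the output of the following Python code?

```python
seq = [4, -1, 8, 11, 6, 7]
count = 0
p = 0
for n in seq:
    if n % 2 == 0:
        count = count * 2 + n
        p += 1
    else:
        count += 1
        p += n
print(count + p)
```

65

n=4: even, count = 0*2+4 = 4; p=1
n=-1: not even, count = 4+1 = 5; p=0
n=8: even, count = 5*2+8 = 18; p=1
n=11: not even, count = 18+1 = 19; p=12
n=6: even, count = 19*2+6 = 44; p=13
n=7: not even, count = 44+1 = 45; p=20
count+p = 45+20 = 65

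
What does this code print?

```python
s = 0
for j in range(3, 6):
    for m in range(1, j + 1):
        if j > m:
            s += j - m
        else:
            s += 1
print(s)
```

j=3,m=1: 3>1, s = 0+2 = 2
j=3,m=2: 3>2, s = 2+1 = 3
j=3,m=3: not 3>3, s = 3+1 = 4
j=4,m=1: 4>1, s = 4+3 = 7
j=4,m=2: 4>2, s = 7+2 = 9
j=4,m=3: 4>3, s = 9+1 = 10
j=4,m=4: not 4>4, s = 10+1 = 11
j=5,m=1: 5>1, s = 11+4 = 15
j=5,m=2: 5>2, s = 15+3 = 18
j=5,m=3: 5>3, s = 18+2 = 20
j=5,m=4: 5>4, s = 20+1 = 21
j=5,m=5: not 5>5, s = 21+1 = 22

22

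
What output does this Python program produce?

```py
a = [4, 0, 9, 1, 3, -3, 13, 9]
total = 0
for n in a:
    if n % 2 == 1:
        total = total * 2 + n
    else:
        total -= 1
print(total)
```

n=4: not odd, total = 0-1 = -1
n=0: not odd, total = (-1)-1 = -2
n=9: odd, total = (-2)*2+9 = 5
n=1: odd, total = 5*2+1 = 11
n=3: odd, total = 11*2+3 = 25
n=-3: odd, total = 25*2+(-3) = 47
n=13: odd, total = 47*2+13 = 107
n=9: odd, total = 107*2+9 = 223

223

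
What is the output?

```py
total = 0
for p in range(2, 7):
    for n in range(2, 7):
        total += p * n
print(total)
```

400

p=2,n=2: total = 0+4 = 4
p=2,n=3: total = 4+6 = 10
p=2,n=4: total = 10+8 = 18
p=2,n=5: total = 18+10 = 28
p=2,n=6: total = 28+12 = 40
p=3,n=2: total = 40+6 = 46
p=3,n=3: total = 46+9 = 55
p=3,n=4: total = 55+12 = 67
p=3,n=5: total = 67+15 = 82
p=3,n=6: total = 82+18 = 100
p=4,n=2: total = 100+8 = 108
p=4,n=3: total = 108+12 = 120
p=4,n=4: total = 120+16 = 136
p=4,n=5: total = 136+20 = 156
p=4,n=6: total = 156+24 = 180
p=5,n=2: total = 180+10 = 190
p=5,n=3: total = 190+15 = 205
p=5,n=4: total = 205+20 = 225
p=5,n=5: total = 225+25 = 250
p=5,n=6: total = 250+30 = 280
p=6,n=2: total = 280+12 = 292
p=6,n=3: total = 292+18 = 310
p=6,n=4: total = 310+24 = 334
p=6,n=5: total = 334+30 = 364
p=6,n=6: total = 364+36 = 400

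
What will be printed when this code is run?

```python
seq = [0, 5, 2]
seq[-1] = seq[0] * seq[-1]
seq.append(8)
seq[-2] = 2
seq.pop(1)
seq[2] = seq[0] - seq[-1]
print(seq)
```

seq[-1] = seq[0]*seq[-1] = 0*2 = 0 → [0, 5, 0]
append 8 → [0, 5, 0, 8]
seq[-2] = 2 → [0, 5, 2, 8]
pop(1) removes 5 → [0, 2, 8]
seq[2] = seq[0]-seq[-1] = 0-8 = -8 → [0, 2, -8]

[0, 2, -8]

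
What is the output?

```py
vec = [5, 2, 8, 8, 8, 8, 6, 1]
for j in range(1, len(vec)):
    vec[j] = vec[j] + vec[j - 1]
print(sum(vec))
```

211

j=1: vec[1] = 2+5 = 7 → [5, 7, 8, 8, 8, 8, 6, 1]
j=2: vec[2] = 8+7 = 15 → [5, 7, 15, 8, 8, 8, 6, 1]
j=3: vec[3] = 8+15 = 23 → [5, 7, 15, 23, 8, 8, 6, 1]
j=4: vec[4] = 8+23 = 31 → [5, 7, 15, 23, 31, 8, 6, 1]
j=5: vec[5] = 8+31 = 39 → [5, 7, 15, 23, 31, 39, 6, 1]
j=6: vec[6] = 6+39 = 45 → [5, 7, 15, 23, 31, 39, 45, 1]
j=7: vec[7] = 1+45 = 46 → [5, 7, 15, 23, 31, 39, 45, 46]
sum = 211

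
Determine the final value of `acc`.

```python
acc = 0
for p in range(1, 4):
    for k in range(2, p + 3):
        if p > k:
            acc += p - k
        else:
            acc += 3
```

p=1,k=2: not 1>2, acc = 0+3 = 3
p=1,k=3: not 1>3, acc = 3+3 = 6
p=2,k=2: not 2>2, acc = 6+3 = 9
p=2,k=3: not 2>3, acc = 9+3 = 12
p=2,k=4: not 2>4, acc = 12+3 = 15
p=3,k=2: 3>2, acc = 15+1 = 16
p=3,k=3: not 3>3, acc = 16+3 = 19
p=3,k=4: not 3>4, acc = 19+3 = 22
p=3,k=5: not 3>5, acc = 22+3 = 25

25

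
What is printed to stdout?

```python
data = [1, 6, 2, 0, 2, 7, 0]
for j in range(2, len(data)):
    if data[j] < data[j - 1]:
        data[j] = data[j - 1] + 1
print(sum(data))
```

52

j=2: 2<6, data[2] = 6+1 = 7 → [1, 6, 7, 0, 2, 7, 0]
j=3: 0<7, data[3] = 7+1 = 8 → [1, 6, 7, 8, 2, 7, 0]
j=4: 2<8, data[4] = 8+1 = 9 → [1, 6, 7, 8, 9, 7, 0]
j=5: 7<9, data[5] = 9+1 = 10 → [1, 6, 7, 8, 9, 10, 0]
j=6: 0<10, data[6] = 10+1 = 11 → [1, 6, 7, 8, 9, 10, 11]
sum = 52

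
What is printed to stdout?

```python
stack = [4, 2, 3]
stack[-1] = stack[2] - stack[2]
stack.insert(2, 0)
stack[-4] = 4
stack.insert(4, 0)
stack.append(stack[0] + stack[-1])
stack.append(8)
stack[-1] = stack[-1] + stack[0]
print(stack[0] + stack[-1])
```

16

stack[-1] = stack[2]-stack[2] = 3-3 = 0 → [4, 2, 0]
insert 0 at 2 → [4, 2, 0, 0]
stack[-4] = 4 → [4, 2, 0, 0]
insert 0 at 4 → [4, 2, 0, 0, 0]
append stack[0]+stack[-1] = 4+0 = 4 → [4, 2, 0, 0, 0, 4]
append 8 → [4, 2, 0, 0, 0, 4, 8]
stack[-1] = stack[-1]+stack[0] = 8+4 = 12 → [4, 2, 0, 0, 0, 4, 12]
stack[0]+stack[-1] = 4+12 = 16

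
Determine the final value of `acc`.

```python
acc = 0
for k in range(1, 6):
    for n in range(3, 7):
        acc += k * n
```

270

k=1,n=3: acc = 0+3 = 3
k=1,n=4: acc = 3+4 = 7
k=1,n=5: acc = 7+5 = 12
k=1,n=6: acc = 12+6 = 18
k=2,n=3: acc = 18+6 = 24
k=2,n=4: acc = 24+8 = 32
k=2,n=5: acc = 32+10 = 42
k=2,n=6: acc = 42+12 = 54
k=3,n=3: acc = 54+9 = 63
k=3,n=4: acc = 63+12 = 75
k=3,n=5: acc = 75+15 = 90
k=3,n=6: acc = 90+18 = 108
k=4,n=3: acc = 108+12 = 120
k=4,n=4: acc = 120+16 = 136
k=4,n=5: acc = 136+20 = 156
k=4,n=6: acc = 156+24 = 180
k=5,n=3: acc = 180+15 = 195
k=5,n=4: acc = 195+20 = 215
k=5,n=5: acc = 215+25 = 240
k=5,n=6: acc = 240+30 = 270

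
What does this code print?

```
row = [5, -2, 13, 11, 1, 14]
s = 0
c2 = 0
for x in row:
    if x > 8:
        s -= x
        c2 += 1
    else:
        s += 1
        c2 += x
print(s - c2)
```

-42

x=5: not >8, s = 0+1 = 1; c2=5
x=-2: not >8, s = 1+1 = 2; c2=3
x=13: >8, s = 2-13 = -11; c2=4
x=11: >8, s = (-11)-11 = -22; c2=5
x=1: not >8, s = (-22)+1 = -21; c2=6
x=14: >8, s = (-21)-14 = -35; c2=7
s-c2 = (-35)-7 = -42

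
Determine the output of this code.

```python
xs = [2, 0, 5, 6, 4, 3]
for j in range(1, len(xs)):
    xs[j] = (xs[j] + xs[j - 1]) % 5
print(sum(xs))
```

11

j=1: xs[1] = (0+2)%5 = 2 → [2, 2, 5, 6, 4, 3]
j=2: xs[2] = (5+2)%5 = 2 → [2, 2, 2, 6, 4, 3]
j=3: xs[3] = (6+2)%5 = 3 → [2, 2, 2, 3, 4, 3]
j=4: xs[4] = (4+3)%5 = 2 → [2, 2, 2, 3, 2, 3]
j=5: xs[5] = (3+2)%5 = 0 → [2, 2, 2, 3, 2, 0]
sum = 11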